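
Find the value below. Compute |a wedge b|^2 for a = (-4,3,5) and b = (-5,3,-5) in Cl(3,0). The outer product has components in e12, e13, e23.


a wedge b = (a1*b2 - a2*b1)*e12 + (a1*b3 - a3*b1)*e13 + (a2*b3 - a3*b2)*e23
e12 coeff: (-4)*3 - 3*(-5) = -12 - (-15) = 3
e13 coeff: (-4)*(-5) - 5*(-5) = 20 - (-25) = 45
e23 coeff: 3*(-5) - 5*3 = -15 - 15 = -30
|a wedge b|^2 = 3^2 + 45^2 + (-30)^2
= 9 + 2025 + 900
= 2934


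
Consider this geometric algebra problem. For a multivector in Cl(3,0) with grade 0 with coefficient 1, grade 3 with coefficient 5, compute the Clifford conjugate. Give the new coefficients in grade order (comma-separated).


Clifford conjugate sign for grade k: (-1)^(k(k+1)/2)
Grade 0: (-1)^(0*1/2) = (-1)^0 = 1, coeff 1 -> 1
Grade 3: (-1)^(3*4/2) = (-1)^6 = 1, coeff 5 -> 5
Conjugated coefficients: 1, 5


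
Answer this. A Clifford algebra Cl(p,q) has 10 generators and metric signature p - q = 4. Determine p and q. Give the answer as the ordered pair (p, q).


We need p + q = 10 and p - q = 4.
Adding: 2p = 10 + 4 = 14, so p = 7.
Then q = 10 - 7 = 3.
(p, q) = (7, 3)


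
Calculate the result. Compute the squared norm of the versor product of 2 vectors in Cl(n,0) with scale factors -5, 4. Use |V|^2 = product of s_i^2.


Each vector v_i has |v_i|^2 = s_i^2
Squared scales: (-5)^2 = 25, 4^2 = 16
|V|^2 = 25 * 16
= 400


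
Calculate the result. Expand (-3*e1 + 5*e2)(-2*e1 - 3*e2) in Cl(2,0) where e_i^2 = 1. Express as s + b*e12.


Expand: (-3*e1 + 5*e2)(-2*e1 - 3*e2)
= (-3)*(-2)*e1e1 + (-3)*(-3)*e1e2 + 5*(-2)*e2e1 + 5*(-3)*e2e2
Using e1^2 = e2^2 = 1, e2e1 = -e1e2:
Scalar part s = (-3)*(-2) + 5*(-3) = 6 + (-15) = -9
Bivector part b = (-3)*(-3) - 5*(-2) = 9 - (-10) = 19
uv = -9 + 19*e12


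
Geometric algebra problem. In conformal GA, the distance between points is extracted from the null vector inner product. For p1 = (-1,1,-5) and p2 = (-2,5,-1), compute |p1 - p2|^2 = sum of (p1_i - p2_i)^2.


p1 - p2 = (1, -4, -4)
|p1 - p2|^2 = 1^2 + (-4)^2 + (-4)^2
= 1 + 16 + 16
= 33


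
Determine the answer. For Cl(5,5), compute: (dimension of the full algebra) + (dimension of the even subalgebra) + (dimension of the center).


n = 5 + 5 = 10
Total dim = 2^10 = 1024
Even subalgebra dim = 2^9 = 512
n is even, so center dim = 1
Sum = 1024 + 512 + 1 = 1537


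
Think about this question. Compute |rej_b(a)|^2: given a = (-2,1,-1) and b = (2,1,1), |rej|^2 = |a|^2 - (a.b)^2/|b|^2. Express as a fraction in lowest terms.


|a|^2 = (-2)^2 + 1^2 + (-1)^2 = 6
|b|^2 = 2^2 + 1^2 + 1^2 = 6
a . b = (-2)*2 + 1*1 + (-1)*1 = -4
(a.b)^2 = (-4)^2 = 16
|rej|^2 = 6 - 16/6
= (36 - 16)/6
= 20/6
In lowest terms: 10/3


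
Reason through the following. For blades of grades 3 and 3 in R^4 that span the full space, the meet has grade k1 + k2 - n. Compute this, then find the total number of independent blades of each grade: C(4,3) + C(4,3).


Meet grade = grade(A) + grade(B) - n
= 3 + 3 - 4 = 2
C(4,3) = 4
C(4,3) = 4
dim_A + dim_B = 4 + 4 = 8


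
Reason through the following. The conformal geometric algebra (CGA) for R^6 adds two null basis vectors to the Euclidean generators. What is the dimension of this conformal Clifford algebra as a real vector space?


The conformal model of R^6 uses Cl(7,1): the 6 Euclidean generators plus two extra orthogonal generators e+ (e+^2 = +1) and e- (e-^2 = -1), from which the null vectors e0, einf are built.
Number of generators m = 6 + 2 = 8.
dim Cl(p,q) = 2^m = 2^8 = 256


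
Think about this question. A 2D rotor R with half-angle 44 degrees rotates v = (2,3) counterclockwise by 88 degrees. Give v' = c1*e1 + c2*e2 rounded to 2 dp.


Rotor R = cos(44deg) - sin(44deg)*e12
Rotation angle theta = 2 * 44 = 88 degrees
v' = R*v*~R rotates v by theta.
cos(88deg) = 0.0349, sin(88deg) = 0.9994
v'_1 = 2*cos(88deg) - 3*sin(88deg)
= 2*0.0349 - 3*0.9994
= -2.93
v'_2 = 2*sin(88deg) + 3*cos(88deg)
= 2*0.9994 + 3*0.0349
= 2.10
v' = -2.93*e1 + 2.10*e2


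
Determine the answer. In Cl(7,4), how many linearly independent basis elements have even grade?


Even subalgebra dimension = 2^(n-1)
n = 7 + 4 = 11
2^(11 - 1) = 2^10 = 1024
Verification: sum of C(11,k) for even k = 1 + 55 + 330 + 462 + 165 + 11 = 1024
Result = 1024


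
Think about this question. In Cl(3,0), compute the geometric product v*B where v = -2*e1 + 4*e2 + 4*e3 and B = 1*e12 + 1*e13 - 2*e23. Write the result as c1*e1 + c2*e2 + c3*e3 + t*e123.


vB has grade-1 (vector) and grade-3 (trivector) parts: vB = (v _| B) + (v ^ B).
Vector part <vB>_1:
  e1: -v2*b12 - v3*b13 = -(4)*(1) - (4)*(1) = -8
  e2: v1*b12 - v3*b23 = (-2)*(1) - (4)*(-2) = 6
  e3: v1*b13 + v2*b23 = (-2)*(1) + (4)*(-2) = -10
Trivector part <vB>_3:
  e123: v1*b23 - v2*b13 + v3*b12 = (-2)*(-2) - (4)*(1) + (4)*(1) = 4
vB = -8*e1 + 6*e2 - 10*e3 + 4*e123


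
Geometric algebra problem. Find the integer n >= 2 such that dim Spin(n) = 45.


dim Spin(n) = dim so(n) = n(n-1)/2.
Solve n(n-1)/2 = 45, i.e. n^2 - n - 90 = 0.
Discriminant = 1 + 8*45 = 361
n = (1 + sqrt(361))/2 = (1 + 19)/2 = 10


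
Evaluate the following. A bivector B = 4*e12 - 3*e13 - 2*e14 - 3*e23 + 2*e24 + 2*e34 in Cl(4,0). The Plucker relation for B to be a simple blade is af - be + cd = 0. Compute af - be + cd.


Plucker relation: af - be + cd
a*f = 4*2 = 8
b*e = (-3)*2 = -6
c*d = (-2)*(-3) = 6
af - be + cd = 8 - (-6) + 6
= 20


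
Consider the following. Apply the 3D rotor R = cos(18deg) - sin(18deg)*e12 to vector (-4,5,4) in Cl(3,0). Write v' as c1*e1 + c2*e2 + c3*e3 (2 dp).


Rotor R = cos(18deg) - sin(18deg)*e12
Rotation angle theta = 2 * 18 = 36 degrees in the e12 plane (e1 -> e2).
The component perpendicular to the plane (e3) is invariant: v'_3 = v3 = 4.00
cos(36deg) = 0.8090, sin(36deg) = 0.5878
v'_1 = v1*cos(theta) - v2*sin(theta) = -4*0.8090 - 5*0.5878 = -6.17
v'_2 = v1*sin(theta) + v2*cos(theta) = -4*0.5878 + 5*0.8090 = 1.69
v' = -6.17*e1 + 1.69*e2 + 4.00*e3


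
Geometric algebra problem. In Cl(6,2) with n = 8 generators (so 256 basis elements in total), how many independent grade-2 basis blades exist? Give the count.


Number of grade-k basis blades in Cl(p,q) with n = p + q is C(n, k).
n = 6 + 2 = 8
C(8, 2) = 8! / (2! * 6!)
= 40320 / (2 * 720)
= 28


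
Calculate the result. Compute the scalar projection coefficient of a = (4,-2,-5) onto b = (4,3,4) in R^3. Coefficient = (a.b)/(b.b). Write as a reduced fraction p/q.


Projection coefficient = (a . b) / (b . b)
a . b = 4*4 + (-2)*3 + (-5)*4
= 16 + (-6) + (-20) = -10
b . b = 4^2 + 3^2 + 4^2
= 16 + 9 + 16 = 41
Coefficient = -10/41
In lowest terms: -10/41


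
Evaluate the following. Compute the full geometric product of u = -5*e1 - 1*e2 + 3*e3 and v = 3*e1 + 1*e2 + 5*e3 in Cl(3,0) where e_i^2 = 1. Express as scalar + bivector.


In Cl(3,0): e_i^2 = 1, e_ie_j = -e_je_i for i != j.
Scalar part = u . v = (-5)*3 + (-1)*1 + 3*5
= -15 + (-1) + 15 = -1
e12 coeff = (-5)*1 - (-1)*3 = -5 - (-3) = -2
e13 coeff = (-5)*5 - 3*3 = -25 - 9 = -34
e23 coeff = (-1)*5 - 3*1 = -5 - 3 = -8
uv = -1 - 2*e12 - 34*e13 - 8*e23


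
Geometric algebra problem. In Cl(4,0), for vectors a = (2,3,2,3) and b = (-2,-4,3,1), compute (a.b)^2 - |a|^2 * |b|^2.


a . b = 2*(-2) + 3*(-4) + 2*3 + 3*1
= -4 + (-12) + 6 + 3 = -7
|a|^2 = 2^2 + 3^2 + 2^2 + 3^2 = 26
|b|^2 = (-2)^2 + (-4)^2 + 3^2 + 1^2 = 30
(a.b)^2 = (-7)^2 = 49
|a|^2 * |b|^2 = 26 * 30 = 780
Result = 49 - 780 = -731


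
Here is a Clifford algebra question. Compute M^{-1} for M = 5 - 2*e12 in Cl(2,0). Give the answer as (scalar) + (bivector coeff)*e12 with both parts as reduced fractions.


M = 5 - 2*e12, where e12^2 = -1.
Since M commutes with its reverse ~M = a - b*e12, M * ~M = a^2 - b^2*e12^2 = a^2 + b^2.
So M^{-1} = ~M / (a^2 + b^2) = (a - b*e12)/(a^2 + b^2).
a^2 + b^2 = 25 + 4 = 29
Scalar part = 5/29 = 5/29
Bivector coeff = 2/29 = 2/29
M^{-1} = 5/29 + 2/29*e12


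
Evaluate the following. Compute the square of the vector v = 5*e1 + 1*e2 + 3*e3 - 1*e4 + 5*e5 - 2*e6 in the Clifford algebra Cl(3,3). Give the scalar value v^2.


v^2 = sum of c_i^2 * e_i^2
Positive signature terms (e_i^2 = +1): 5^2 + 1^2 + 3^2 = 35
Negative signature terms (e_j^2 = -1): (-1)^2 + 5^2 + (-2)^2 = 30
v^2 = 35 - 30 = 5


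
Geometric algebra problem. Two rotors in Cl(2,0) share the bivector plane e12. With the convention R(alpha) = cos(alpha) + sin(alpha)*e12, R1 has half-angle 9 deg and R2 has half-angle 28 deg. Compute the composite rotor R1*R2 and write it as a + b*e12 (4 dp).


Same-plane rotors commute and their half-angles add:
R1*R2 = cos(a1 + a2) + sin(a1 + a2)*e12.
a1 + a2 = 9 + 28 = 37 deg
cos(37 deg) = 0.7986
sin(37 deg) = 0.6018
R1*R2 = 0.7986 + 0.6018*e12


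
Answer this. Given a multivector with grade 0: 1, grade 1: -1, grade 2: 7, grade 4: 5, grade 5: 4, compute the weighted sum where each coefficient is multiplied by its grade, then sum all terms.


Grade-weighted sum = sum of grade_k * coefficient_k
0*1 = 0
1*(-1) = -1
2*7 = 14
4*5 = 20
5*4 = 20
Total = 0 + (-1) + 14 + 20 + 20 = 53


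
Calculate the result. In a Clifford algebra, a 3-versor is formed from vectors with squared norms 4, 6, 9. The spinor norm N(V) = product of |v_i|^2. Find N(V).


Spinor norm N(V) = |v1|^2 * |v2|^2 * ... * |v3|^2
= 4 * 6 * 9
Running product: 4, 24, 216
N(V) = 216


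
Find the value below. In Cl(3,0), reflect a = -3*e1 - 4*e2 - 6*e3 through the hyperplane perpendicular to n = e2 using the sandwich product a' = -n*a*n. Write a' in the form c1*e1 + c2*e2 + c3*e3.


Reflection formula: a' = -n*a*n, with n = e2 (unit vector, n^2 = 1).
For reflection through hyperplane perp to e2:
The component along e2 flips sign, others stay.
a = (-3, -4, -6)
a' = (-3, 4, -6)
a' = -3*e1 + 4*e2 - 6*e3


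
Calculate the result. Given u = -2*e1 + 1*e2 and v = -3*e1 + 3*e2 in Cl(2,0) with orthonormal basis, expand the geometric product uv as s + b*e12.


Expand: (-2*e1 + 1*e2)(-3*e1 + 3*e2)
= (-2)*(-3)*e1e1 + (-2)*3*e1e2 + 1*(-3)*e2e1 + 1*3*e2e2
Using e1^2 = e2^2 = 1, e2e1 = -e1e2:
Scalar part s = (-2)*(-3) + 1*3 = 6 + 3 = 9
Bivector part b = (-2)*3 - 1*(-3) = -6 - (-3) = -3
uv = 9 - 3*e12


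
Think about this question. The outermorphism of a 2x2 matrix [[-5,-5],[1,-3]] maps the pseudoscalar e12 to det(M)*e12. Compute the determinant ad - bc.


The outermorphism of a linear map f sends e1^e2 to f(e1)^f(e2).
f(e1) = -5*e1 + 1*e2
f(e2) = -5*e1 - 3*e2
f(e1) ^ f(e2) = (-5*e1 + 1*e2) ^ (-5*e1 - 3*e2)
= (-5)*(-3)*e12 + 1*(-5)*e21
= (15 - (-5))*e12
= 20*e12
Coefficient = 20


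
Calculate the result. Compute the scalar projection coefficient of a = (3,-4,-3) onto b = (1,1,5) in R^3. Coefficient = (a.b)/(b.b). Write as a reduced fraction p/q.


Projection coefficient = (a . b) / (b . b)
a . b = 3*1 + (-4)*1 + (-3)*5
= 3 + (-4) + (-15) = -16
b . b = 1^2 + 1^2 + 5^2
= 1 + 1 + 25 = 27
Coefficient = -16/27
In lowest terms: -16/27


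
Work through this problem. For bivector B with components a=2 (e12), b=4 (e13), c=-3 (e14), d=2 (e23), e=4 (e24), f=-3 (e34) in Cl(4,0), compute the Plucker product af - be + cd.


Plucker relation: af - be + cd
a*f = 2*(-3) = -6
b*e = 4*4 = 16
c*d = (-3)*2 = -6
af - be + cd = -6 - 16 + (-6)
= -28


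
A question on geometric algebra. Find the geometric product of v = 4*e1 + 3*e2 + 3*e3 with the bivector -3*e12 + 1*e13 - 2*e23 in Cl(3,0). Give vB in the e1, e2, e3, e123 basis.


vB has grade-1 (vector) and grade-3 (trivector) parts: vB = (v _| B) + (v ^ B).
Vector part <vB>_1:
  e1: -v2*b12 - v3*b13 = -(3)*(-3) - (3)*(1) = 6
  e2: v1*b12 - v3*b23 = (4)*(-3) - (3)*(-2) = -6
  e3: v1*b13 + v2*b23 = (4)*(1) + (3)*(-2) = -2
Trivector part <vB>_3:
  e123: v1*b23 - v2*b13 + v3*b12 = (4)*(-2) - (3)*(1) + (3)*(-3) = -20
vB = 6*e1 - 6*e2 - 2*e3 - 20*e123


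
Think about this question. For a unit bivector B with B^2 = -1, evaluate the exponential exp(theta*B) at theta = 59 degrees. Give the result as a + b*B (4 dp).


For a unit bivector B with B^2 = -1, the exponential series gives
e^(theta*B) = cos(theta) + sin(theta)*B (the GA analogue of Euler's formula).
theta = 59 degrees = 1.029744 rad
cos(59 deg) = 0.5150
sin(59 deg) = 0.8572
exp(theta*B) = 0.5150 + 0.8572*B


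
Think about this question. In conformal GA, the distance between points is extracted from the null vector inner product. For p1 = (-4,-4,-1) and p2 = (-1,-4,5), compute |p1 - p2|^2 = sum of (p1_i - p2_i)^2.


p1 - p2 = (-3, 0, -6)
|p1 - p2|^2 = (-3)^2 + 0^2 + (-6)^2
= 9 + 0 + 36
= 45


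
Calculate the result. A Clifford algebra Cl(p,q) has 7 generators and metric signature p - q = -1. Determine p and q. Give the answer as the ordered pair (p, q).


We need p + q = 7 and p - q = -1.
Adding: 2p = 7 + (-1) = 6, so p = 3.
Then q = 7 - 3 = 4.
(p, q) = (3, 4)


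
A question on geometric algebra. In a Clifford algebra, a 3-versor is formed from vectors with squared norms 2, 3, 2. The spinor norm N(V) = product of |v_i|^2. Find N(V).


Spinor norm N(V) = |v1|^2 * |v2|^2 * ... * |v3|^2
= 2 * 3 * 2
Running product: 2, 6, 12
N(V) = 12


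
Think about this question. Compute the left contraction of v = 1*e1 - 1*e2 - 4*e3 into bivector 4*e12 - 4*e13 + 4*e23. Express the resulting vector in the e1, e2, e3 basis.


Left contraction v _| B = <vB>_1 (grade-1 part of the geometric product vB).
Using e1_|e12 = e2, e2_|e12 = -e1, e1_|e13 = e3, e3_|e13 = -e1, e2_|e23 = e3, e3_|e23 = -e2:
e1 coeff: -v2*b12 - v3*b13 = -(-1)*(4) - (-4)*(-4) = -12
e2 coeff: v1*b12 - v3*b23 = (1)*(4) - (-4)*(4) = 20
e3 coeff: v1*b13 + v2*b23 = (1)*(-4) + (-1)*(4) = -8
v _| B = -12*e1 + 20*e2 - 8*e3


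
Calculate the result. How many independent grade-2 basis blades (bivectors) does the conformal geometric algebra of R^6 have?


The conformal model of R^6 uses Cl(7,1) with m = 6 + 2 = 8 generators.
Number of grade-2 blades = C(m, 2) = C(8, 2)
= 8*7/2 = 28


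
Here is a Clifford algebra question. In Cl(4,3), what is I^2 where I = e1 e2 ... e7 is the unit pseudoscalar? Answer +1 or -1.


The pseudoscalar I = e1...e_n (product of all n generators) of Cl(p,q) satisfies I^2 = (-1)^(q + n(n-1)/2).
p = 4, q = 3, n = p + q = 7
n(n-1)/2 = 7 * 6 / 2 = 21
Exponent = q + n(n-1)/2 = 3 + 21 = 24
I^2 = (-1)^24 = +1


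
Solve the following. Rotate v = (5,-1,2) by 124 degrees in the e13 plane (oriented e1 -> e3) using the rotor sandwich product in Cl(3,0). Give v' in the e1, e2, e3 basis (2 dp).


Rotor R = cos(62deg) - sin(62deg)*e13
Rotation angle theta = 2 * 62 = 124 degrees in the e13 plane (e1 -> e3).
The component perpendicular to the plane (e2) is invariant: v'_2 = v2 = -1.00
cos(124deg) = -0.5592, sin(124deg) = 0.8290
v'_1 = v1*cos(theta) - v3*sin(theta) = 5*(-0.5592) - 2*0.8290 = -4.45
v'_3 = v1*sin(theta) + v3*cos(theta) = 5*0.8290 + 2*(-0.5592) = 3.03
v' = -4.45*e1 - 1.00*e2 + 3.03*e3


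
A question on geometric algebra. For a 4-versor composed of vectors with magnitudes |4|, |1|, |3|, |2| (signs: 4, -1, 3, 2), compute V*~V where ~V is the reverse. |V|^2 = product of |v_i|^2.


Each vector v_i has |v_i|^2 = s_i^2
Squared scales: 4^2 = 16, (-1)^2 = 1, 3^2 = 9, 2^2 = 4
|V|^2 = 16 * 1 * 9 * 4
= 576


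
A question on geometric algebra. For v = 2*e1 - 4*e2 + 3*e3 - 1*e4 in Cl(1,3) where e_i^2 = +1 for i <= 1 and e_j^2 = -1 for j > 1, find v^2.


v^2 = sum of c_i^2 * e_i^2
Positive signature terms (e_i^2 = +1): 2^2 = 4
Negative signature terms (e_j^2 = -1): (-4)^2 + 3^2 + (-1)^2 = 26
v^2 = 4 - 26 = -22


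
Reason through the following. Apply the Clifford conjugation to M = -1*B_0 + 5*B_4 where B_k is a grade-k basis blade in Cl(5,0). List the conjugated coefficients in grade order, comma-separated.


Clifford conjugate sign for grade k: (-1)^(k(k+1)/2)
Grade 0: (-1)^(0*1/2) = (-1)^0 = 1, coeff -1 -> -1
Grade 4: (-1)^(4*5/2) = (-1)^10 = 1, coeff 5 -> 5
Conjugated coefficients: -1, 5


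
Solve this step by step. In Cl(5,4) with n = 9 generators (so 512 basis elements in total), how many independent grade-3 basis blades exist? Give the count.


Number of grade-k basis blades in Cl(p,q) with n = p + q is C(n, k).
n = 5 + 4 = 9
C(9, 3) = 9! / (3! * 6!)
= 362880 / (6 * 720)
= 84


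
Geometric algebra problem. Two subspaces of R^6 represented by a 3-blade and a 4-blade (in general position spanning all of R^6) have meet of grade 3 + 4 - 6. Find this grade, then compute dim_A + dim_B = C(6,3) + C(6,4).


Meet grade = grade(A) + grade(B) - n
= 3 + 4 - 6 = 1
C(6,3) = 20
C(6,4) = 15
dim_A + dim_B = 20 + 15 = 35


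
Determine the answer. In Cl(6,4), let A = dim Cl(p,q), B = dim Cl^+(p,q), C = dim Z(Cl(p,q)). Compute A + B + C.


n = 6 + 4 = 10
Total dim = 2^10 = 1024
Even subalgebra dim = 2^9 = 512
n is even, so center dim = 1
Sum = 1024 + 512 + 1 = 1537


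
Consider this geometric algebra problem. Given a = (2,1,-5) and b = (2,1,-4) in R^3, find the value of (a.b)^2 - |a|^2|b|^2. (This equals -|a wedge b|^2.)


a . b = 2*2 + 1*1 + (-5)*(-4)
= 4 + 1 + 20 = 25
|a|^2 = 2^2 + 1^2 + (-5)^2 = 30
|b|^2 = 2^2 + 1^2 + (-4)^2 = 21
(a.b)^2 = 25^2 = 625
|a|^2 * |b|^2 = 30 * 21 = 630
Result = 625 - 630 = -5


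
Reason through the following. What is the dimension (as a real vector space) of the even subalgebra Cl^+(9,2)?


Even subalgebra dimension = 2^(n-1)
n = 9 + 2 = 11
2^(11 - 1) = 2^10 = 1024
Verification: sum of C(11,k) for even k = 1 + 55 + 330 + 462 + 165 + 11 = 1024
Result = 1024


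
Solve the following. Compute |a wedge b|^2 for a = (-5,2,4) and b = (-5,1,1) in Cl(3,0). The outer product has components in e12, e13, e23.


a wedge b = (a1*b2 - a2*b1)*e12 + (a1*b3 - a3*b1)*e13 + (a2*b3 - a3*b2)*e23
e12 coeff: (-5)*1 - 2*(-5) = -5 - (-10) = 5
e13 coeff: (-5)*1 - 4*(-5) = -5 - (-20) = 15
e23 coeff: 2*1 - 4*1 = 2 - 4 = -2
|a wedge b|^2 = 5^2 + 15^2 + (-2)^2
= 25 + 225 + 4
= 254


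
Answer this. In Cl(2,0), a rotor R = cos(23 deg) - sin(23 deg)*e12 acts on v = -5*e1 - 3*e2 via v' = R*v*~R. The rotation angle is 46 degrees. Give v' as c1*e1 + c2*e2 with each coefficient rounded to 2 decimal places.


Rotor R = cos(23deg) - sin(23deg)*e12
Rotation angle theta = 2 * 23 = 46 degrees
v' = R*v*~R rotates v by theta.
cos(46deg) = 0.6947, sin(46deg) = 0.7193
v'_1 = -5*cos(46deg) - (-3)*sin(46deg)
= -5*0.6947 - (-3)*0.7193
= -1.32
v'_2 = -5*sin(46deg) + (-3)*cos(46deg)
= -5*0.7193 + (-3)*0.6947
= -5.68
v' = -1.32*e1 - 5.68*e2


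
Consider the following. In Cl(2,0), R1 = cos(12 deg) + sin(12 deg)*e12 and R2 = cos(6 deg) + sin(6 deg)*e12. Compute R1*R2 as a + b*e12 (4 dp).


Same-plane rotors commute and their half-angles add:
R1*R2 = cos(a1 + a2) + sin(a1 + a2)*e12.
a1 + a2 = 12 + 6 = 18 deg
cos(18 deg) = 0.9511
sin(18 deg) = 0.3090
R1*R2 = 0.9511 + 0.3090*e12


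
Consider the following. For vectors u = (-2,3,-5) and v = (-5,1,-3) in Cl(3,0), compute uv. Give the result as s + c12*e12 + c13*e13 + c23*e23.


In Cl(3,0): e_i^2 = 1, e_ie_j = -e_je_i for i != j.
Scalar part = u . v = (-2)*(-5) + 3*1 + (-5)*(-3)
= 10 + 3 + 15 = 28
e12 coeff = (-2)*1 - 3*(-5) = -2 - (-15) = 13
e13 coeff = (-2)*(-3) - (-5)*(-5) = 6 - 25 = -19
e23 coeff = 3*(-3) - (-5)*1 = -9 - (-5) = -4
uv = 28 + 13*e12 - 19*e13 - 4*e23


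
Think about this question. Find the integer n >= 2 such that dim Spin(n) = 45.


dim Spin(n) = dim so(n) = n(n-1)/2.
Solve n(n-1)/2 = 45, i.e. n^2 - n - 90 = 0.
Discriminant = 1 + 8*45 = 361
n = (1 + sqrt(361))/2 = (1 + 19)/2 = 10


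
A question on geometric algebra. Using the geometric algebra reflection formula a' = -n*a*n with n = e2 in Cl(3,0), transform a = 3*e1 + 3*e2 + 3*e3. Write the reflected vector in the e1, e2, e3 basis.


Reflection formula: a' = -n*a*n, with n = e2 (unit vector, n^2 = 1).
For reflection through hyperplane perp to e2:
The component along e2 flips sign, others stay.
a = (3, 3, 3)
a' = (3, -3, 3)
a' = 3*e1 - 3*e2 + 3*e3


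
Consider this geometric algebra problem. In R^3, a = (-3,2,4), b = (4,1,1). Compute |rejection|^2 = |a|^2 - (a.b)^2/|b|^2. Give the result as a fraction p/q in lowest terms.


|a|^2 = (-3)^2 + 2^2 + 4^2 = 29
|b|^2 = 4^2 + 1^2 + 1^2 = 18
a . b = (-3)*4 + 2*1 + 4*1 = -6
(a.b)^2 = (-6)^2 = 36
|rej|^2 = 29 - 36/18
= (522 - 36)/18
= 486/18
In lowest terms: 27/1


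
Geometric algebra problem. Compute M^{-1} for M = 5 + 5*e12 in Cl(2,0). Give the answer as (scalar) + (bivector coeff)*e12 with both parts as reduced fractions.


M = 5 + 5*e12, where e12^2 = -1.
Since M commutes with its reverse ~M = a - b*e12, M * ~M = a^2 - b^2*e12^2 = a^2 + b^2.
So M^{-1} = ~M / (a^2 + b^2) = (a - b*e12)/(a^2 + b^2).
a^2 + b^2 = 25 + 25 = 50
Scalar part = 5/50 = 1/10
Bivector coeff = -5/50 = -1/10
M^{-1} = 1/10 - 1/10*e12


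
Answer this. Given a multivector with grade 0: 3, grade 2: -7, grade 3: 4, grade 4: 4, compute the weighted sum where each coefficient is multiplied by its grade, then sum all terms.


Grade-weighted sum = sum of grade_k * coefficient_k
0*3 = 0
2*(-7) = -14
3*4 = 12
4*4 = 16
Total = 0 + (-14) + 12 + 16 = 14


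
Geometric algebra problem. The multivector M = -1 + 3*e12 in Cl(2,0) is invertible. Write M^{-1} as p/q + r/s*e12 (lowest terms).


M = -1 + 3*e12, where e12^2 = -1.
Since M commutes with its reverse ~M = a - b*e12, M * ~M = a^2 - b^2*e12^2 = a^2 + b^2.
So M^{-1} = ~M / (a^2 + b^2) = (a - b*e12)/(a^2 + b^2).
a^2 + b^2 = 1 + 9 = 10
Scalar part = -1/10 = -1/10
Bivector coeff = -3/10 = -3/10
M^{-1} = -1/10 - 3/10*e12


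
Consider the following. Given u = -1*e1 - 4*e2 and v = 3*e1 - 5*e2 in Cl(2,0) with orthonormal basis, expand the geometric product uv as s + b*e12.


Expand: (-1*e1 - 4*e2)(3*e1 - 5*e2)
= (-1)*3*e1e1 + (-1)*(-5)*e1e2 + (-4)*3*e2e1 + (-4)*(-5)*e2e2
Using e1^2 = e2^2 = 1, e2e1 = -e1e2:
Scalar part s = (-1)*3 + (-4)*(-5) = -3 + 20 = 17
Bivector part b = (-1)*(-5) - (-4)*3 = 5 - (-12) = 17
uv = 17 + 17*e12


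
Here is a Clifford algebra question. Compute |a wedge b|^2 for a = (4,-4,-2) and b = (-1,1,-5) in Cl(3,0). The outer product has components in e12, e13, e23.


a wedge b = (a1*b2 - a2*b1)*e12 + (a1*b3 - a3*b1)*e13 + (a2*b3 - a3*b2)*e23
e12 coeff: 4*1 - (-4)*(-1) = 4 - 4 = 0
e13 coeff: 4*(-5) - (-2)*(-1) = -20 - 2 = -22
e23 coeff: (-4)*(-5) - (-2)*1 = 20 - (-2) = 22
|a wedge b|^2 = 0^2 + (-22)^2 + 22^2
= 0 + 484 + 484
= 968


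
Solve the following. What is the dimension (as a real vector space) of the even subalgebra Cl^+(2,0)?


Even subalgebra dimension = 2^(n-1)
n = 2 + 0 = 2
2^(2 - 1) = 2^1 = 2
Verification: sum of C(2,k) for even k = 1 + 1 = 2
Result = 2


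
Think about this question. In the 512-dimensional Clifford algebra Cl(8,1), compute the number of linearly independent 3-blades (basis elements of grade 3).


Number of grade-k basis blades in Cl(p,q) with n = p + q is C(n, k).
n = 8 + 1 = 9
C(9, 3) = 9! / (3! * 6!)
= 362880 / (6 * 720)
= 84


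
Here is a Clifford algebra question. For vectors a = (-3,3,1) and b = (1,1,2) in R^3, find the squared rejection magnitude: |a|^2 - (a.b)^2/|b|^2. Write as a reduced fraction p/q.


|a|^2 = (-3)^2 + 3^2 + 1^2 = 19
|b|^2 = 1^2 + 1^2 + 2^2 = 6
a . b = (-3)*1 + 3*1 + 1*2 = 2
(a.b)^2 = 2^2 = 4
|rej|^2 = 19 - 4/6
= (114 - 4)/6
= 110/6
In lowest terms: 55/3


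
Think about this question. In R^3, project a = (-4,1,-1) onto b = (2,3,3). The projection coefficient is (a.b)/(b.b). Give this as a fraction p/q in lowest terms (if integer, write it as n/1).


Projection coefficient = (a . b) / (b . b)
a . b = (-4)*2 + 1*3 + (-1)*3
= -8 + 3 + (-3) = -8
b . b = 2^2 + 3^2 + 3^2
= 4 + 9 + 9 = 22
Coefficient = -8/22
In lowest terms: -4/11


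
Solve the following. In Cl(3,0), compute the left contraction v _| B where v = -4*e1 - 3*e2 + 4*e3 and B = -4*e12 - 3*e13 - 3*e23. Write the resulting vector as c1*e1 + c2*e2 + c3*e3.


Left contraction v _| B = <vB>_1 (grade-1 part of the geometric product vB).
Using e1_|e12 = e2, e2_|e12 = -e1, e1_|e13 = e3, e3_|e13 = -e1, e2_|e23 = e3, e3_|e23 = -e2:
e1 coeff: -v2*b12 - v3*b13 = -(-3)*(-4) - (4)*(-3) = 0
e2 coeff: v1*b12 - v3*b23 = (-4)*(-4) - (4)*(-3) = 28
e3 coeff: v1*b13 + v2*b23 = (-4)*(-3) + (-3)*(-3) = 21
v _| B = 0*e1 + 28*e2 + 21*e3


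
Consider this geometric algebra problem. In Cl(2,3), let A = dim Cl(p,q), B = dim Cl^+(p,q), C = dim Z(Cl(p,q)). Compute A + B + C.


n = 2 + 3 = 5
Total dim = 2^5 = 32
Even subalgebra dim = 2^4 = 16
n is odd, so center dim = 2
Sum = 32 + 16 + 2 = 50


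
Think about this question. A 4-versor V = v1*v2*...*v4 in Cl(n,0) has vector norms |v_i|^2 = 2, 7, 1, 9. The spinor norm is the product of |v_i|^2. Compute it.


Spinor norm N(V) = |v1|^2 * |v2|^2 * ... * |v4|^2
= 2 * 7 * 1 * 9
Running product: 2, 14, 14, 126
N(V) = 126


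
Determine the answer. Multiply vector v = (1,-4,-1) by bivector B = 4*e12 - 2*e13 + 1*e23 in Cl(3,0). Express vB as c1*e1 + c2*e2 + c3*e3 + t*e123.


vB has grade-1 (vector) and grade-3 (trivector) parts: vB = (v _| B) + (v ^ B).
Vector part <vB>_1:
  e1: -v2*b12 - v3*b13 = -(-4)*(4) - (-1)*(-2) = 14
  e2: v1*b12 - v3*b23 = (1)*(4) - (-1)*(1) = 5
  e3: v1*b13 + v2*b23 = (1)*(-2) + (-4)*(1) = -6
Trivector part <vB>_3:
  e123: v1*b23 - v2*b13 + v3*b12 = (1)*(1) - (-4)*(-2) + (-1)*(4) = -11
vB = 14*e1 + 5*e2 - 6*e3 - 11*e123


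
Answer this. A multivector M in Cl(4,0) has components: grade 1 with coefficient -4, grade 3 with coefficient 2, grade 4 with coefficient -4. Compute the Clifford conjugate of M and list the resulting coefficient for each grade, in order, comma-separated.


Clifford conjugate sign for grade k: (-1)^(k(k+1)/2)
Grade 1: (-1)^(1*2/2) = (-1)^1 = -1, coeff -4 -> 4
Grade 3: (-1)^(3*4/2) = (-1)^6 = 1, coeff 2 -> 2
Grade 4: (-1)^(4*5/2) = (-1)^10 = 1, coeff -4 -> -4
Conjugated coefficients: 4, 2, -4


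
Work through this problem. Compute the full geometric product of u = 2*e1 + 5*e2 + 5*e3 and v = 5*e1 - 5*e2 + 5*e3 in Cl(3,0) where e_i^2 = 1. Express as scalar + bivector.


In Cl(3,0): e_i^2 = 1, e_ie_j = -e_je_i for i != j.
Scalar part = u . v = 2*5 + 5*(-5) + 5*5
= 10 + (-25) + 25 = 10
e12 coeff = 2*(-5) - 5*5 = -10 - 25 = -35
e13 coeff = 2*5 - 5*5 = 10 - 25 = -15
e23 coeff = 5*5 - 5*(-5) = 25 - (-25) = 50
uv = 10 - 35*e12 - 15*e13 + 50*e23


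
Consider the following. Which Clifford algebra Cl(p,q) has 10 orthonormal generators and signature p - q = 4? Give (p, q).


We need p + q = 10 and p - q = 4.
Adding: 2p = 10 + 4 = 14, so p = 7.
Then q = 10 - 7 = 3.
(p, q) = (7, 3)


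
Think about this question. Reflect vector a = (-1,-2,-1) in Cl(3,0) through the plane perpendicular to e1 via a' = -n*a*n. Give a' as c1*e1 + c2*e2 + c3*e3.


Reflection formula: a' = -n*a*n, with n = e1 (unit vector, n^2 = 1).
For reflection through hyperplane perp to e1:
The component along e1 flips sign, others stay.
a = (-1, -2, -1)
a' = (1, -2, -1)
a' = 1*e1 - 2*e2 - 1*e3


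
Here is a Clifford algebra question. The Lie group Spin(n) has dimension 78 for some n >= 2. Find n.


dim Spin(n) = dim so(n) = n(n-1)/2.
Solve n(n-1)/2 = 78, i.e. n^2 - n - 156 = 0.
Discriminant = 1 + 8*78 = 625
n = (1 + sqrt(625))/2 = (1 + 25)/2 = 13


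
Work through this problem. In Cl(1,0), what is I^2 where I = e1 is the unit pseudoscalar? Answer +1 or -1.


The pseudoscalar I = e1...e_n (product of all n generators) of Cl(p,q) satisfies I^2 = (-1)^(q + n(n-1)/2).
p = 1, q = 0, n = p + q = 1
n(n-1)/2 = 1 * 0 / 2 = 0
Exponent = q + n(n-1)/2 = 0 + 0 = 0
I^2 = (-1)^0 = +1


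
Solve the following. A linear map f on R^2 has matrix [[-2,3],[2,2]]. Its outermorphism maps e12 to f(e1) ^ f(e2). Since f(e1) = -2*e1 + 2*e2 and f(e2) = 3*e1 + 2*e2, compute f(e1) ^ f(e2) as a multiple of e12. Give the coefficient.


The outermorphism of a linear map f sends e1^e2 to f(e1)^f(e2).
f(e1) = -2*e1 + 2*e2
f(e2) = 3*e1 + 2*e2
f(e1) ^ f(e2) = (-2*e1 + 2*e2) ^ (3*e1 + 2*e2)
= (-2)*2*e12 + 2*3*e21
= (-4 - 6)*e12
= -10*e12
Coefficient = -10


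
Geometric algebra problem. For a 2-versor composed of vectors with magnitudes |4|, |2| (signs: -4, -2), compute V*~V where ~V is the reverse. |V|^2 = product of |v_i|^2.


Each vector v_i has |v_i|^2 = s_i^2
Squared scales: (-4)^2 = 16, (-2)^2 = 4
|V|^2 = 16 * 4
= 64


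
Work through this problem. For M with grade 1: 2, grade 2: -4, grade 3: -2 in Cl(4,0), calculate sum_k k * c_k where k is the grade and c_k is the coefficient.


Grade-weighted sum = sum of grade_k * coefficient_k
1*2 = 2
2*(-4) = -8
3*(-2) = -6
Total = 2 + (-8) + (-6) = -12


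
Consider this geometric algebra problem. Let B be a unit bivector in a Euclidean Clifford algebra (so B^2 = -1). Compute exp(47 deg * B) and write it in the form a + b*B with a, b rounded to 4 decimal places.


For a unit bivector B with B^2 = -1, the exponential series gives
e^(theta*B) = cos(theta) + sin(theta)*B (the GA analogue of Euler's formula).
theta = 47 degrees = 0.820305 rad
cos(47 deg) = 0.6820
sin(47 deg) = 0.7314
exp(theta*B) = 0.6820 + 0.7314*B


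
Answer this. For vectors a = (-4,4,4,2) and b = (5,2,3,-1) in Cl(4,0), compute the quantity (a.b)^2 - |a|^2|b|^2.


a . b = (-4)*5 + 4*2 + 4*3 + 2*(-1)
= -20 + 8 + 12 + (-2) = -2
|a|^2 = (-4)^2 + 4^2 + 4^2 + 2^2 = 52
|b|^2 = 5^2 + 2^2 + 3^2 + (-1)^2 = 39
(a.b)^2 = (-2)^2 = 4
|a|^2 * |b|^2 = 52 * 39 = 2028
Result = 4 - 2028 = -2024


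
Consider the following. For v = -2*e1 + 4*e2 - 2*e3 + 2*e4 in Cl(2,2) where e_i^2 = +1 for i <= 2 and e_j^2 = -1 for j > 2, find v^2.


v^2 = sum of c_i^2 * e_i^2
Positive signature terms (e_i^2 = +1): (-2)^2 + 4^2 = 20
Negative signature terms (e_j^2 = -1): (-2)^2 + 2^2 = 8
v^2 = 20 - 8 = 12


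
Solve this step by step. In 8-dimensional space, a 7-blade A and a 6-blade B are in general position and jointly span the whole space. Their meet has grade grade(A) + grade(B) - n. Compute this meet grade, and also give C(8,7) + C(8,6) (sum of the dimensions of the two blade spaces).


Meet grade = grade(A) + grade(B) - n
= 7 + 6 - 8 = 5
C(8,7) = 8
C(8,6) = 28
dim_A + dim_B = 8 + 28 = 36


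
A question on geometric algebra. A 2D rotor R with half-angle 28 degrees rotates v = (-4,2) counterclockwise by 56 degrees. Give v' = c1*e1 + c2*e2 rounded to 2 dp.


Rotor R = cos(28deg) - sin(28deg)*e12
Rotation angle theta = 2 * 28 = 56 degrees
v' = R*v*~R rotates v by theta.
cos(56deg) = 0.5592, sin(56deg) = 0.8290
v'_1 = -4*cos(56deg) - 2*sin(56deg)
= -4*0.5592 - 2*0.8290
= -3.89
v'_2 = -4*sin(56deg) + 2*cos(56deg)
= -4*0.8290 + 2*0.5592
= -2.20
v' = -3.89*e1 - 2.20*e2


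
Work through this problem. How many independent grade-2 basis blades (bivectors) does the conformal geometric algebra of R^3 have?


The conformal model of R^3 uses Cl(4,1) with m = 3 + 2 = 5 generators.
Number of grade-2 blades = C(m, 2) = C(5, 2)
= 5*4/2 = 10


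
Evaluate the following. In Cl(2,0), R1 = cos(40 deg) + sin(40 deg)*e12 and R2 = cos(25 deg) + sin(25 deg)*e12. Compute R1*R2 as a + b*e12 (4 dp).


Same-plane rotors commute and their half-angles add:
R1*R2 = cos(a1 + a2) + sin(a1 + a2)*e12.
a1 + a2 = 40 + 25 = 65 deg
cos(65 deg) = 0.4226
sin(65 deg) = 0.9063
R1*R2 = 0.4226 + 0.9063*e12


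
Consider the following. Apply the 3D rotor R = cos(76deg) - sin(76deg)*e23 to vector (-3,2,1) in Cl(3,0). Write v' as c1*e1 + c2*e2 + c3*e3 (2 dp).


Rotor R = cos(76deg) - sin(76deg)*e23
Rotation angle theta = 2 * 76 = 152 degrees in the e23 plane (e2 -> e3).
The component perpendicular to the plane (e1) is invariant: v'_1 = v1 = -3.00
cos(152deg) = -0.8829, sin(152deg) = 0.4695
v'_2 = v2*cos(theta) - v3*sin(theta) = 2*(-0.8829) - 1*0.4695 = -2.24
v'_3 = v2*sin(theta) + v3*cos(theta) = 2*0.4695 + 1*(-0.8829) = 0.06
v' = -3.00*e1 - 2.24*e2 + 0.06*e3


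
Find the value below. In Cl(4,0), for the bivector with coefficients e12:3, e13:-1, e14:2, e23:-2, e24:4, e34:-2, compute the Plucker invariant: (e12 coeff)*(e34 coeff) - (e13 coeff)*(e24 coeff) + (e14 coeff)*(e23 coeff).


Plucker relation: af - be + cd
a*f = 3*(-2) = -6
b*e = (-1)*4 = -4
c*d = 2*(-2) = -4
af - be + cd = -6 - (-4) + (-4)
= -6


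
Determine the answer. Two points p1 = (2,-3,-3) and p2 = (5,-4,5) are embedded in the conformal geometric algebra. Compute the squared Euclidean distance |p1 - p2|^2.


p1 - p2 = (-3, 1, -8)
|p1 - p2|^2 = (-3)^2 + 1^2 + (-8)^2
= 9 + 1 + 64
= 74


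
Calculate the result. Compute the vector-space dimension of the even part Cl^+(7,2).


Even subalgebra dimension = 2^(n-1)
n = 7 + 2 = 9
2^(9 - 1) = 2^8 = 256
Verification: sum of C(9,k) for even k = 1 + 36 + 126 + 84 + 9 = 256
Result = 256


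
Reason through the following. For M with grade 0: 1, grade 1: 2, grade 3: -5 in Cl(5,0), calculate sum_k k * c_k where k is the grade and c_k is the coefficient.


Grade-weighted sum = sum of grade_k * coefficient_k
0*1 = 0
1*2 = 2
3*(-5) = -15
Total = 0 + 2 + (-15) = -13


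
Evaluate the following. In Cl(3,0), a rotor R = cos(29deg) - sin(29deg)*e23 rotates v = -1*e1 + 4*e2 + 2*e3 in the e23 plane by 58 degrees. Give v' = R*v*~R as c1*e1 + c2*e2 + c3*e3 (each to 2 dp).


Rotor R = cos(29deg) - sin(29deg)*e23
Rotation angle theta = 2 * 29 = 58 degrees in the e23 plane (e2 -> e3).
The component perpendicular to the plane (e1) is invariant: v'_1 = v1 = -1.00
cos(58deg) = 0.5299, sin(58deg) = 0.8480
v'_2 = v2*cos(theta) - v3*sin(theta) = 4*0.5299 - 2*0.8480 = 0.42
v'_3 = v2*sin(theta) + v3*cos(theta) = 4*0.8480 + 2*0.5299 = 4.45
v' = -1.00*e1 + 0.42*e2 + 4.45*e3


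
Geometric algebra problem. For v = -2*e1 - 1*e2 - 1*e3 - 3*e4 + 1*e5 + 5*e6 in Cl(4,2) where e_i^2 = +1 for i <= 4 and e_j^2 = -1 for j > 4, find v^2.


v^2 = sum of c_i^2 * e_i^2
Positive signature terms (e_i^2 = +1): (-2)^2 + (-1)^2 + (-1)^2 + (-3)^2 = 15
Negative signature terms (e_j^2 = -1): 1^2 + 5^2 = 26
v^2 = 15 - 26 = -11


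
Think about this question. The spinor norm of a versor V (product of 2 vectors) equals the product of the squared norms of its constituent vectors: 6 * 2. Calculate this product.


Spinor norm N(V) = |v1|^2 * |v2|^2 * ... * |v2|^2
= 6 * 2
Running product: 6, 12
N(V) = 12


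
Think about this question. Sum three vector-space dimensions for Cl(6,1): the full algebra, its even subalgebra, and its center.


n = 6 + 1 = 7
Total dim = 2^7 = 128
Even subalgebra dim = 2^6 = 64
n is odd, so center dim = 2
Sum = 128 + 64 + 2 = 194


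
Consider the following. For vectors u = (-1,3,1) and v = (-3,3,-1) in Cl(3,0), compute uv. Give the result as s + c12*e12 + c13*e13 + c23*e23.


In Cl(3,0): e_i^2 = 1, e_ie_j = -e_je_i for i != j.
Scalar part = u . v = (-1)*(-3) + 3*3 + 1*(-1)
= 3 + 9 + (-1) = 11
e12 coeff = (-1)*3 - 3*(-3) = -3 - (-9) = 6
e13 coeff = (-1)*(-1) - 1*(-3) = 1 - (-3) = 4
e23 coeff = 3*(-1) - 1*3 = -3 - 3 = -6
uv = 11 + 6*e12 + 4*e13 - 6*e23


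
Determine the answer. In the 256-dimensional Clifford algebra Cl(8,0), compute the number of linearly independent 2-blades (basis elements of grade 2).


Number of grade-k basis blades in Cl(p,q) with n = p + q is C(n, k).
n = 8 + 0 = 8
C(8, 2) = 8! / (2! * 6!)
= 40320 / (2 * 720)
= 28


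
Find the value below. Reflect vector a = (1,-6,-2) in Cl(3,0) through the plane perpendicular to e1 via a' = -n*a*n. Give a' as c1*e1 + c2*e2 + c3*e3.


Reflection formula: a' = -n*a*n, with n = e1 (unit vector, n^2 = 1).
For reflection through hyperplane perp to e1:
The component along e1 flips sign, others stay.
a = (1, -6, -2)
a' = (-1, -6, -2)
a' = -1*e1 - 6*e2 - 2*e3


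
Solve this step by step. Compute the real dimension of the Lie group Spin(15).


Spin(n) double-covers SO(n); both have Lie algebra so(n) of dimension n(n-1)/2.
n = 15
n(n-1) = 15 * 14 = 210
dim Spin(15) = 210/2 = 105


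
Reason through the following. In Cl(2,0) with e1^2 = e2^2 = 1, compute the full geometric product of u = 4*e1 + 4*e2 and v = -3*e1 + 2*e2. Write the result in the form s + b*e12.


Expand: (4*e1 + 4*e2)(-3*e1 + 2*e2)
= 4*(-3)*e1e1 + 4*2*e1e2 + 4*(-3)*e2e1 + 4*2*e2e2
Using e1^2 = e2^2 = 1, e2e1 = -e1e2:
Scalar part s = 4*(-3) + 4*2 = -12 + 8 = -4
Bivector part b = 4*2 - 4*(-3) = 8 - (-12) = 20
uv = -4 + 20*e12


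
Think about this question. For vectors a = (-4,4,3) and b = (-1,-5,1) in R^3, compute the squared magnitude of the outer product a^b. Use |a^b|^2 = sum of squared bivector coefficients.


a wedge b = (a1*b2 - a2*b1)*e12 + (a1*b3 - a3*b1)*e13 + (a2*b3 - a3*b2)*e23
e12 coeff: (-4)*(-5) - 4*(-1) = 20 - (-4) = 24
e13 coeff: (-4)*1 - 3*(-1) = -4 - (-3) = -1
e23 coeff: 4*1 - 3*(-5) = 4 - (-15) = 19
|a wedge b|^2 = 24^2 + (-1)^2 + 19^2
= 576 + 1 + 361
= 938


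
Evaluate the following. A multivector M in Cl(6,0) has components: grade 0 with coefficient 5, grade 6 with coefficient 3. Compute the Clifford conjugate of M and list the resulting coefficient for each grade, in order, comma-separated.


Clifford conjugate sign for grade k: (-1)^(k(k+1)/2)
Grade 0: (-1)^(0*1/2) = (-1)^0 = 1, coeff 5 -> 5
Grade 6: (-1)^(6*7/2) = (-1)^21 = -1, coeff 3 -> -3
Conjugated coefficients: 5, -3


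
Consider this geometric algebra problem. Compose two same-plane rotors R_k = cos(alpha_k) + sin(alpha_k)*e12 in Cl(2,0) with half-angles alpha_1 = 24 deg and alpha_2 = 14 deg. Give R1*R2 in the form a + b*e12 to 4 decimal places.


Same-plane rotors commute and their half-angles add:
R1*R2 = cos(a1 + a2) + sin(a1 + a2)*e12.
a1 + a2 = 24 + 14 = 38 deg
cos(38 deg) = 0.7880
sin(38 deg) = 0.6157
R1*R2 = 0.7880 + 0.6157*e12


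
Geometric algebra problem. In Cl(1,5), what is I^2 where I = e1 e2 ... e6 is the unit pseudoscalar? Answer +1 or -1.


The pseudoscalar I = e1...e_n (product of all n generators) of Cl(p,q) satisfies I^2 = (-1)^(q + n(n-1)/2).
p = 1, q = 5, n = p + q = 6
n(n-1)/2 = 6 * 5 / 2 = 15
Exponent = q + n(n-1)/2 = 5 + 15 = 20
I^2 = (-1)^20 = +1


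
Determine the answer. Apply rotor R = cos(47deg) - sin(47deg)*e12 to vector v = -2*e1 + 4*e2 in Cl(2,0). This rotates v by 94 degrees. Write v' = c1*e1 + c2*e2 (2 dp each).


Rotor R = cos(47deg) - sin(47deg)*e12
Rotation angle theta = 2 * 47 = 94 degrees
v' = R*v*~R rotates v by theta.
cos(94deg) = -0.0698, sin(94deg) = 0.9976
v'_1 = -2*cos(94deg) - 4*sin(94deg)
= -2*(-0.0698) - 4*0.9976
= -3.85
v'_2 = -2*sin(94deg) + 4*cos(94deg)
= -2*0.9976 + 4*(-0.0698)
= -2.27
v' = -3.85*e1 - 2.27*e2


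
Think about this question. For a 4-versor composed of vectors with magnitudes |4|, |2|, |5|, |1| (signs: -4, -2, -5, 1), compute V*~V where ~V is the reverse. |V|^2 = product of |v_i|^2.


Each vector v_i has |v_i|^2 = s_i^2
Squared scales: (-4)^2 = 16, (-2)^2 = 4, (-5)^2 = 25, 1^2 = 1
|V|^2 = 16 * 4 * 25 * 1
= 1600


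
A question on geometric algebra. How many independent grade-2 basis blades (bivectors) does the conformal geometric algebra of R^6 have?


The conformal model of R^6 uses Cl(7,1) with m = 6 + 2 = 8 generators.
Number of grade-2 blades = C(m, 2) = C(8, 2)
= 8*7/2 = 28


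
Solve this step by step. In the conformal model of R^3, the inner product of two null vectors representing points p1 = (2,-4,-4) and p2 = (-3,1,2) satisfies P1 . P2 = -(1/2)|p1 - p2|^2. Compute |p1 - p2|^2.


p1 - p2 = (5, -5, -6)
|p1 - p2|^2 = 5^2 + (-5)^2 + (-6)^2
= 25 + 25 + 36
= 86


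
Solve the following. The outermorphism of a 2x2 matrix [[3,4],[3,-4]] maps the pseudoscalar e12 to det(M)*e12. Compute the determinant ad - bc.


The outermorphism of a linear map f sends e1^e2 to f(e1)^f(e2).
f(e1) = 3*e1 + 3*e2
f(e2) = 4*e1 - 4*e2
f(e1) ^ f(e2) = (3*e1 + 3*e2) ^ (4*e1 - 4*e2)
= 3*(-4)*e12 + 3*4*e21
= (-12 - 12)*e12
= -24*e12
Coefficient = -24


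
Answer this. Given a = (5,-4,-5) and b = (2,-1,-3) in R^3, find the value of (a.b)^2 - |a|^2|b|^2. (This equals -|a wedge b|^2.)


a . b = 5*2 + (-4)*(-1) + (-5)*(-3)
= 10 + 4 + 15 = 29
|a|^2 = 5^2 + (-4)^2 + (-5)^2 = 66
|b|^2 = 2^2 + (-1)^2 + (-3)^2 = 14
(a.b)^2 = 29^2 = 841
|a|^2 * |b|^2 = 66 * 14 = 924
Result = 841 - 924 = -83


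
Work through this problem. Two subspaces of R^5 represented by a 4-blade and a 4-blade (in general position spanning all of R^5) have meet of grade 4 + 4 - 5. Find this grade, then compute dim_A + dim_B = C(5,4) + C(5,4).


Meet grade = grade(A) + grade(B) - n
= 4 + 4 - 5 = 3
C(5,4) = 5
C(5,4) = 5
dim_A + dim_B = 5 + 5 = 10
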